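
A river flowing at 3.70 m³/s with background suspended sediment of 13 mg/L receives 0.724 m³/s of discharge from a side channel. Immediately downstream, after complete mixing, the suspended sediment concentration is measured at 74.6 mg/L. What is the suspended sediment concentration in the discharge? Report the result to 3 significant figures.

Mass balance: 3.700·13.00 + 0.7240·Cₑ = 4.424·74.60
→ Cₑ = (4.424·74.60 − 3.700·13.00) / 0.7240 = 389.4 mg/L.

389 mg/L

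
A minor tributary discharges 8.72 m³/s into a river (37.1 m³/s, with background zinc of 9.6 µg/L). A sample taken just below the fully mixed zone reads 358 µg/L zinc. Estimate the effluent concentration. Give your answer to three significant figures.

1840 µg/L

Mass balance: 37.10·9.600 + 8.720·Cₑ = 45.82·358.0
→ Cₑ = (45.82·358.0 − 37.10·9.600) / 8.720 = 1840 µg/L.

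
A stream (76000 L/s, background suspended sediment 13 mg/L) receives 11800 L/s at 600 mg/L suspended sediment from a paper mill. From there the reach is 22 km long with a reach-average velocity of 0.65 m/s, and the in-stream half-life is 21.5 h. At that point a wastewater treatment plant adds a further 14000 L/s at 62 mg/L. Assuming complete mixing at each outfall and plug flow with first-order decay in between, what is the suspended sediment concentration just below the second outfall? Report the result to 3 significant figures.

67.1 mg/L

Flow-weighted average: C = (76000·13.00 + 11800·600.0) / 87800 = 8068000/87800 = 91.89 mg/L; combined flow 87800 L/s.
Travel time t = 22·1000 / 0.65 = 33850 s = 9.402 h.
Half-life 21.5 h → k = ln 2 / 21.5 = 0.03224 h⁻¹ = 0.7737 d⁻¹.
Applying C = C₀e^(−kt): 91.89 × 0.7385 = 67.86 mg/L.
Second outfall: C = (87800·67.86 + 14000·62.00)/101800 = 67.06 mg/L.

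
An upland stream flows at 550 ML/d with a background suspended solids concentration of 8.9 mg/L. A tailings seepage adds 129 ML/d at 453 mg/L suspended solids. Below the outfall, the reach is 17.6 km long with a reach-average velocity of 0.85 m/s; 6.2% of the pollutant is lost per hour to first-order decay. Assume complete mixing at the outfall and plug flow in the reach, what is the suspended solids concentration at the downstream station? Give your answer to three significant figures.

Mixed concentration C = ΣQC/ΣQ = (550.0·8.900 + 129.0·453.0) / 679.0 = 63330/679.0 = 93.27 mg/L.
Travel time t = 17.6·1000 / 0.85 = 20710 s = 5.752 h.
6.2%/h lost → k = −ln(1 − 0.062) = 0.06401 h⁻¹.
Applying C = C₀e^(−kt): 93.27 × 0.6920 = 64.55 mg/L.

64.5 mg/L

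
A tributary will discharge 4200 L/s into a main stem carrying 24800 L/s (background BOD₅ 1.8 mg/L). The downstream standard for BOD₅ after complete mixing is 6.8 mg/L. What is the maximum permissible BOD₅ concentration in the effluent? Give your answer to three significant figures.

At the limit, (Qr·Cr + Qe·Cₑ)/(Qr + Qe) = 6.8:
Cₑ = (29000·6.8 − 24800·1.800) / 4200 = 36.32 mg/L.

36.3 mg/L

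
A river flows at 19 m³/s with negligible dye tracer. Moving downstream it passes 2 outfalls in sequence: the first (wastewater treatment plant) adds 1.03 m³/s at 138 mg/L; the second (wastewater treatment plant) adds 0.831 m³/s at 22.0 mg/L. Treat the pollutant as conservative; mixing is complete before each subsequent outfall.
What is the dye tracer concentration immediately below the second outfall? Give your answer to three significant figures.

7.69 mg/L

Outfall 1: combined Q = 20.03 m³/s; C = (19.00·0 + 1.030·138.0)/20.03 = 7.096 mg/L.
Outfall 2: combined Q = 20.86 m³/s; C = (20.03·7.096 + 0.8310·22.00)/20.86 = 7.690 mg/L.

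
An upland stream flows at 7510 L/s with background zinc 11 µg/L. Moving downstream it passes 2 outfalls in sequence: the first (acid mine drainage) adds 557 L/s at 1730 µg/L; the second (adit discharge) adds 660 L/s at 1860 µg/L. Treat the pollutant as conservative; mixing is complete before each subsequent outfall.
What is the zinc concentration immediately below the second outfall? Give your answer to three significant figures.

261 µg/L

After outfall 1: Q = 7510 + 557.0 = 8067 L/s; C = (7510·11.00 + 557.0·1730)/8067 = 129.7 µg/L.
After outfall 2: Q = 8067 + 660.0 = 8727 L/s; C = (8067·129.7 + 660.0·1860)/8727 = 260.6 µg/L.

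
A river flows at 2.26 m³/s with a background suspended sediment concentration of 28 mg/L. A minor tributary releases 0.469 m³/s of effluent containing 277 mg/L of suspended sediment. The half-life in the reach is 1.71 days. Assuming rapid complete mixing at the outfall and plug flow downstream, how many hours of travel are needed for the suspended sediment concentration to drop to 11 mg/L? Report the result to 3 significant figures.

110 h

Conservation of mass: C = (2.260·28.00 + 0.4690·277.0) / 2.729 = 193.2/2.729 = 70.79 mg/L.
Half-life 1.71 d → k = ln 2 / 1.71 = 0.4053 d⁻¹.
70.79·exp(−k·t) = 11 → t = ln(70.79/11)/k = 396900 s = 110.2 h.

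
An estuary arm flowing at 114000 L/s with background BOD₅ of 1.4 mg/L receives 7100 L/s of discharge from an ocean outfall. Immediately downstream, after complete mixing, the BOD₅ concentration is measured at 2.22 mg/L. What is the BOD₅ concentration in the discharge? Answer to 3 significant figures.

15.4 mg/L

Mass balance: 114000·1.400 + 7100·Cₑ = 121100·2.220
→ Cₑ = (121100·2.220 − 114000·1.400) / 7100 = 15.39 mg/L.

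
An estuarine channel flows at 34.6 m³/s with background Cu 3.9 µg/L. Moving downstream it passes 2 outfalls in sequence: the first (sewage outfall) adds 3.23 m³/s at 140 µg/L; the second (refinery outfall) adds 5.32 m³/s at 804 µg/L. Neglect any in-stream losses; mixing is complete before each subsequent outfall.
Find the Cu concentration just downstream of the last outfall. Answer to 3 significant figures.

113 µg/L

Below outfall 1: Q → 37.83 m³/s, C = (34.60·3.900 + 3.230·140.0)/37.83 = 15.52 µg/L.
Below outfall 2: Q → 43.15 m³/s, C = (37.83·15.52 + 5.320·804.0)/43.15 = 112.7 µg/L.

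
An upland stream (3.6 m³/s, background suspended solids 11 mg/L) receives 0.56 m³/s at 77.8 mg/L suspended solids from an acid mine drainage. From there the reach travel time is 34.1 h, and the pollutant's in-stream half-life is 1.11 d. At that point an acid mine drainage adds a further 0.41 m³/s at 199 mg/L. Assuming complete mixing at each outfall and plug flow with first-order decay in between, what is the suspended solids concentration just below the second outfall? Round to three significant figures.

Conservation of mass: C = (3.600·11.00 + 0.5600·77.80) / 4.160 = 83.17/4.160 = 19.99 mg/L; combined flow 4.160 m³/s.
Half-life 1.11 d → k = ln 2 / 1.11 = 0.6245 d⁻¹.
Applying C = C₀e^(−kt): 19.99 × 0.4118 = 8.233 mg/L.
Second outfall: C = (4.160·8.233 + 0.4100·199.0)/4.570 = 25.35 mg/L.

25.3 mg/L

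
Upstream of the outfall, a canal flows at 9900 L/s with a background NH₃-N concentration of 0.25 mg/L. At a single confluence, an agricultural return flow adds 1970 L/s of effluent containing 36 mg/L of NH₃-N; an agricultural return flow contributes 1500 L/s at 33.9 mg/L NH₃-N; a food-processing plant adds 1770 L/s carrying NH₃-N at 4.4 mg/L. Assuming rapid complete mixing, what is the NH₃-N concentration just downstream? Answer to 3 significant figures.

8.72 mg/L

After mixing, C = (9900·0.2500 + 1970·36.00 + 1500·33.90 + 1770·4.400) / 15140 = 132000/15140 = 8.721 mg/L.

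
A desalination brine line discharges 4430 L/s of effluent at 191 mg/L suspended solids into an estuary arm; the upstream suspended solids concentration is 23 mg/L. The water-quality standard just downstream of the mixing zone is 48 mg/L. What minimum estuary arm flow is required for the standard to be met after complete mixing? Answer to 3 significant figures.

25300 L/s

Set C_mix = 48: (Q·23.00 + 4430·191.0) / (Q + 4430) = 48
→ Q = 4430·(191.0 − 48)/(48 − 23.00) = 25340 L/s.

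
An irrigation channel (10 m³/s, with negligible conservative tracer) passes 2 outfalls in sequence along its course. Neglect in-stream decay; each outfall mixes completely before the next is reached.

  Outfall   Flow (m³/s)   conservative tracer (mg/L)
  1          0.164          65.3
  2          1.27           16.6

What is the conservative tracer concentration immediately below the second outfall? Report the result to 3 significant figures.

Below outfall 1: Q → 10.16 m³/s, C = (10.00·0 + 0.1640·65.30)/10.16 = 1.054 mg/L.
Below outfall 2: Q → 11.43 m³/s, C = (10.16·1.054 + 1.270·16.60)/11.43 = 2.780 mg/L.

2.78 mg/L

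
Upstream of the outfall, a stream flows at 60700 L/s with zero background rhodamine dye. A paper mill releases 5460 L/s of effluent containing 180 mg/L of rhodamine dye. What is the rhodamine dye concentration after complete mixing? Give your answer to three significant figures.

Conservation of mass: C = (60700·0 + 5460·180.0) / 66160 = 982800/66160 = 14.85 mg/L.

14.9 mg/L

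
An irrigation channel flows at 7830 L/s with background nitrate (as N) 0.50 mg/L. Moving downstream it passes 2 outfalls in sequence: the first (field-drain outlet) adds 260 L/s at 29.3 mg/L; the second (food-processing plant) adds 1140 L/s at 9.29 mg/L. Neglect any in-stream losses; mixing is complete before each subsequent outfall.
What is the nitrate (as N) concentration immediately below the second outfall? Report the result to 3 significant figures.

2.40 mg/L

Below outfall 1: Q → 8090 L/s, C = (7830·0.5000 + 260.0·29.30)/8090 = 1.426 mg/L.
Below outfall 2: Q → 9230 L/s, C = (8090·1.426 + 1140·9.290)/9230 = 2.397 mg/L.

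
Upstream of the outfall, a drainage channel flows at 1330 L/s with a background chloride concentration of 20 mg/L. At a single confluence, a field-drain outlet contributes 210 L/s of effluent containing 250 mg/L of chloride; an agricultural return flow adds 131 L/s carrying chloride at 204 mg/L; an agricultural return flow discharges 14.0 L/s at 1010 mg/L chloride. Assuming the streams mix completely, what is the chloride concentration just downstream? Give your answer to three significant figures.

71.2 mg/L

After mixing, C = (1330·20.00 + 210.0·250.0 + 131.0·204.0 + 14.00·1010) / 1685 = 120000/1685 = 71.20 mg/L.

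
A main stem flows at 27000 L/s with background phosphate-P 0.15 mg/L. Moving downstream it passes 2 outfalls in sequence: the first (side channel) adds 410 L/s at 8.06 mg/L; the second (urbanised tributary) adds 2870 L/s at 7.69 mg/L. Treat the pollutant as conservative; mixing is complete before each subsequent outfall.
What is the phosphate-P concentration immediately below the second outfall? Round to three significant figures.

After outfall 1: Q = 27000 + 410.0 = 27410 L/s; C = (27000·0.1500 + 410.0·8.060)/27410 = 0.2683 mg/L.
After outfall 2: Q = 27410 + 2870 = 30280 L/s; C = (27410·0.2683 + 2870·7.690)/30280 = 0.9718 mg/L.

0.972 mg/L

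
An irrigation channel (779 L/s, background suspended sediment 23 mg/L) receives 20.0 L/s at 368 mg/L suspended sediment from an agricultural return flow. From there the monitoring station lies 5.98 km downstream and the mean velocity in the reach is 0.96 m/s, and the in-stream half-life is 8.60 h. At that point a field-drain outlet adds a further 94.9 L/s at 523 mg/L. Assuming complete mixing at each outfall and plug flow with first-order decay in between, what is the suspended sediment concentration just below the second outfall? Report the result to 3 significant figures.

Flow-weighted average: C = (779.0·23.00 + 20.00·368.0) / 799.0 = 25280/799.0 = 31.64 mg/L; combined flow 799.0 L/s.
Travel time t = 5.98·1000 / 0.96 = 6229 s = 1.730 h.
Half-life 8.60 h → k = ln 2 / 8.60 = 0.08060 h⁻¹ = 1.934 d⁻¹.
Decay over the reach: 31.64·exp(−kt) = 31.64·0.8698 = 27.52 mg/L.
At the second outfall, C = (799.0·27.52 + 94.90·523.0) / (799.0 + 94.90) = 80.12 mg/L.

80.1 mg/L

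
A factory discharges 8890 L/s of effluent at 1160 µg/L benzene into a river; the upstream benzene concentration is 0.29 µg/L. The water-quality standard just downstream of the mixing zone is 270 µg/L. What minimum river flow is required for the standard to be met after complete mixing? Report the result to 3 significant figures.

Set C_mix = 270: (Q·0.2900 + 8890·1160) / (Q + 8890) = 270
→ Q = 8890·(1160 − 270)/(270 − 0.2900) = 29340 L/s.

29300 L/s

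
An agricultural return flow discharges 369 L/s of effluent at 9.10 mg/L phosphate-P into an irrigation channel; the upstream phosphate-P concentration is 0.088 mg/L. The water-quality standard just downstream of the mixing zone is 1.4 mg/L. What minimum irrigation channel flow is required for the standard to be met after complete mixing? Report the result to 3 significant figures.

2170 L/s

Set C_mix = 1.4: (Q·0.08800 + 369.0·9.100) / (Q + 369.0) = 1.4
→ Q = 369.0·(9.100 − 1.4)/(1.4 − 0.08800) = 2166 L/s.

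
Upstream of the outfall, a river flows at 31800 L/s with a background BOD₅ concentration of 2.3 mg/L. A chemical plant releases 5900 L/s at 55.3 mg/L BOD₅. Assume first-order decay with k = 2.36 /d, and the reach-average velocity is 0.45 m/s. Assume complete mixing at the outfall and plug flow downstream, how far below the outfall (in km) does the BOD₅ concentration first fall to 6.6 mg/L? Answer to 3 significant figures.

7.80 km

After mixing, C = (31800·2.300 + 5900·55.30) / 37700 = 399400/37700 = 10.59 mg/L.
Set 10.59·exp(−k·t) = 6.6 → t = ln(10.59/6.6)/k = 17330 s = 4.813 h.
Distance = v·t = 0.45·17330 = 7797 m = 7.797 km.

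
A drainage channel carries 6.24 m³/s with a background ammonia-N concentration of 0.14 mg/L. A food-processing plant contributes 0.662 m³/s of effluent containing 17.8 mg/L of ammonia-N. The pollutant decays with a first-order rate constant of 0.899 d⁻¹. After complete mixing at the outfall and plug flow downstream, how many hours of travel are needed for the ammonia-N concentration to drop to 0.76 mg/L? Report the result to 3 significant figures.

23.5 h

After mixing, C = (6.240·0.1400 + 0.6620·17.80) / 6.902 = 12.66/6.902 = 1.834 mg/L.
1.834·exp(−k·t) = 0.76 → t = ln(1.834/0.76)/k = 84660 s = 23.52 h.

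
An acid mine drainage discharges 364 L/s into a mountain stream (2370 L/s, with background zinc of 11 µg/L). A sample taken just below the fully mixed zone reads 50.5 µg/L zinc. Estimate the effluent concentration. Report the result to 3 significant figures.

308 µg/L

Mass balance: 2370·11.00 + 364.0·Cₑ = 2734·50.50
→ Cₑ = (2734·50.50 − 2370·11.00) / 364.0 = 307.7 µg/L.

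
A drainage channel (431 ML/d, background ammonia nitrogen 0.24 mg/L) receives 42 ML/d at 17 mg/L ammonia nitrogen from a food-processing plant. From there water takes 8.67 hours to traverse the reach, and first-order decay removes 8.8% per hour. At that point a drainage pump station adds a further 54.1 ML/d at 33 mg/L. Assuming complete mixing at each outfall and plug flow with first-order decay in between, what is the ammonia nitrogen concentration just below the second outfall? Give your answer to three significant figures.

4.08 mg/L

After mixing, C = (431.0·0.2400 + 42.00·17.00) / 473.0 = 817.4/473.0 = 1.728 mg/L; combined flow 473.0 ML/d.
8.8%/h lost → k = −ln(1 − 0.088) = 0.09212 h⁻¹.
After decay, C = 1.728 × e^(−kt) = 1.728 × 0.4499 = 0.7776 mg/L.
At the second outfall, C = (473.0·0.7776 + 54.10·33.00) / (473.0 + 54.10) = 4.085 mg/L.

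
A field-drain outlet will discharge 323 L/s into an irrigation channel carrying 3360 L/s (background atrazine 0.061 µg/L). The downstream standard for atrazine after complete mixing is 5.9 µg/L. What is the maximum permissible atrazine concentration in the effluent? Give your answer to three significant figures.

66.6 µg/L

At the limit, (Qr·Cr + Qe·Cₑ)/(Qr + Qe) = 5.9:
Cₑ = (3683·5.9 − 3360·0.06100) / 323.0 = 66.64 µg/L.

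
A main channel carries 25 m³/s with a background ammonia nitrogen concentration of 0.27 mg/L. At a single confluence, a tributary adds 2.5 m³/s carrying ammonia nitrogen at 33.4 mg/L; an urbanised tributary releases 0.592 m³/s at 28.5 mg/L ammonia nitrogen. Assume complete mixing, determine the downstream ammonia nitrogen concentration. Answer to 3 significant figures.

3.81 mg/L

Mixed concentration C = ΣQC/ΣQ = (25.00·0.2700 + 2.500·33.40 + 0.5920·28.50) / 28.09 = 107.1/28.09 = 3.813 mg/L.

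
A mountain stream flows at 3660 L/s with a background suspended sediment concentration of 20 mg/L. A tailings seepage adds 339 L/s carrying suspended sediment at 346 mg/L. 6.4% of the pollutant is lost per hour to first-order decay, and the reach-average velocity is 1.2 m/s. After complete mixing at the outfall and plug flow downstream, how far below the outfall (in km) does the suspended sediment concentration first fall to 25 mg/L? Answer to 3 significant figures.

Mass balance: C = (3660·20.00 + 339.0·346.0) / 3999 = 190500/3999 = 47.64 mg/L.
6.4%/h lost → k = −ln(1 − 0.064) = 0.06614 h⁻¹.
Set 47.64·exp(−k·t) = 25 → t = ln(47.64/25)/k = 35090 s = 9.748 h.
Distance = v·t = 1.2·35090 = 42110 m = 42.11 km.

42.1 km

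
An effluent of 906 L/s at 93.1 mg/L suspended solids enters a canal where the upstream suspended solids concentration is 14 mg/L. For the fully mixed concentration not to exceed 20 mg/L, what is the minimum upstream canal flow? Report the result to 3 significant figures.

11000 L/s

Set C_mix = 20: (Q·14.00 + 906.0·93.10) / (Q + 906.0) = 20
→ Q = 906.0·(93.10 − 20)/(20 − 14.00) = 11040 L/s.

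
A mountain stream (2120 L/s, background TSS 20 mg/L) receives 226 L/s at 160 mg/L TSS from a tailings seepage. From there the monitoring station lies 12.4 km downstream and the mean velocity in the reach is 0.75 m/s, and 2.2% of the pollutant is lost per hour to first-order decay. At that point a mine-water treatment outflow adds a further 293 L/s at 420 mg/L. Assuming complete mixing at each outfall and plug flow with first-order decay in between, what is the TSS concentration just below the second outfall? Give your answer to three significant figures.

Conservation of mass: C = (2120·20.00 + 226.0·160.0) / 2346 = 78560/2346 = 33.49 mg/L; combined flow 2346 L/s.
Travel time t = 12.4·1000 / 0.75 = 16530 s = 4.593 h.
2.2%/h lost → k = −ln(1 − 0.022) = 0.02225 h⁻¹.
Applying C = C₀e^(−kt): 33.49 × 0.9029 = 30.23 mg/L.
At the second outfall, C = (2346·30.23 + 293.0·420.0) / (2346 + 293.0) = 73.51 mg/L.

73.5 mg/L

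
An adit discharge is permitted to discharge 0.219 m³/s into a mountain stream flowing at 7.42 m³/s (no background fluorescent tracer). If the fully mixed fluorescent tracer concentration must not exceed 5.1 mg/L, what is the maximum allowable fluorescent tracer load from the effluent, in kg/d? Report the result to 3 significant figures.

Mass balance at the limit: 7.420·0 + 0.2190·Cₑ = 7.639·5.1 → Cₑ = 177.9 mg/L.
Load = 0.2190 m³/s × 177.9 g/m³ × 86 400 s/d = 3366 kg/d.

3370 kg/d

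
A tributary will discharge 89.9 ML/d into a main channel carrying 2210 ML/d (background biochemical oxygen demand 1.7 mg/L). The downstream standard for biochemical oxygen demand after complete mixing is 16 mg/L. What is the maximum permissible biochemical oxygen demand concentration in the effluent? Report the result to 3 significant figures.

At the limit, (Qr·Cr + Qe·Cₑ)/(Qr + Qe) = 16:
Cₑ = (2300·16 − 2210·1.700) / 89.90 = 367.5 mg/L.

368 mg/L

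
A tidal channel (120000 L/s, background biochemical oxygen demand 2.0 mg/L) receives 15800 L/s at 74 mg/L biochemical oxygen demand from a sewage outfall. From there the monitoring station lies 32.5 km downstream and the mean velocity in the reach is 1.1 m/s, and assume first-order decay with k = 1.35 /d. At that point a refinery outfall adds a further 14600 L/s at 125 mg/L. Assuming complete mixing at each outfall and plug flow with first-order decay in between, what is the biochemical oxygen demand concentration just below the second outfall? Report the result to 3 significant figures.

Flow-weighted average: C = (120000·2.000 + 15800·74.00) / 135800 = 1409000/135800 = 10.38 mg/L; combined flow 135800 L/s.
Travel time t = 32.5·1000 / 1.1 = 29550 s = 8.207 h.
First-order decay: C = 10.38·exp(−k·t) = 10.38·0.6302 = 6.540 mg/L.
At the second outfall, C = (135800·6.540 + 14600·125.0) / (135800 + 14600) = 18.04 mg/L.

18.0 mg/L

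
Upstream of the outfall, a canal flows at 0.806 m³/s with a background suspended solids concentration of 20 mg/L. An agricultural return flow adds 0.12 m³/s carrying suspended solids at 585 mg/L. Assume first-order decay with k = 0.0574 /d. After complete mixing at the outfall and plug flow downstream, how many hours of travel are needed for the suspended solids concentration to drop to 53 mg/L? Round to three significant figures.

236 h

Flow-weighted average: C = (0.8060·20.00 + 0.1200·585.0) / 0.9260 = 86.32/0.9260 = 93.22 mg/L.
93.22·exp(−k·t) = 53 → t = ln(93.22/53)/k = 849900 s = 236.1 h.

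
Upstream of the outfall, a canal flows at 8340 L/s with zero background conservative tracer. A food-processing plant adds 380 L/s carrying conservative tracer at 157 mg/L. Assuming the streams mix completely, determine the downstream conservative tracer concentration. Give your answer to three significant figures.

After mixing, C = (8340·0 + 380.0·157.0) / 8720 = 59660/8720 = 6.842 mg/L.

6.84 mg/L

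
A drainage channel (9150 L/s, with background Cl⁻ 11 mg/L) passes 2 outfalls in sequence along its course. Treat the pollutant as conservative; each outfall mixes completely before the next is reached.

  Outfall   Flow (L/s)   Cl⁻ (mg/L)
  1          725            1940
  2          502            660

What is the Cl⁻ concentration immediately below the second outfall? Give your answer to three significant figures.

177 mg/L

After outfall 1: Q = 9150 + 725.0 = 9875 L/s; C = (9150·11.00 + 725.0·1940)/9875 = 152.6 mg/L.
After outfall 2: Q = 9875 + 502.0 = 10380 L/s; C = (9875·152.6 + 502.0·660.0)/10380 = 177.2 mg/L.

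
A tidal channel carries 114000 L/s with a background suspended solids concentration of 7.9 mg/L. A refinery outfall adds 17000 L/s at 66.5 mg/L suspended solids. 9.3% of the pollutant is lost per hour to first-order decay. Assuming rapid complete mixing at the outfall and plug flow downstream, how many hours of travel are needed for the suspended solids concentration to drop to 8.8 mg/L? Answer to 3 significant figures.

5.80 h

Mass balance: C = (114000·7.900 + 17000·66.50) / 131000 = 2031000/131000 = 15.50 mg/L.
9.3%/h lost → k = −ln(1 − 0.093) = 0.09761 h⁻¹.
15.50·exp(−k·t) = 8.8 → t = ln(15.50/8.8)/k = 20890 s = 5.802 h.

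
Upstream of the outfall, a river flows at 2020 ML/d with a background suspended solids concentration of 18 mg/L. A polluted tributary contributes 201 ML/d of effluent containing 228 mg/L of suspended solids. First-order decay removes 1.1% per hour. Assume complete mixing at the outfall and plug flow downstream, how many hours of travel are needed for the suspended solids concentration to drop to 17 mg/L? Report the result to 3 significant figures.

70.3 h

After mixing, C = (2020·18.00 + 201.0·228.0) / 2221 = 82190/2221 = 37.00 mg/L.
1.1%/h lost → k = −ln(1 − 0.011) = 0.01106 h⁻¹.
37.00·exp(−k·t) = 17 → t = ln(37.00/17)/k = 253200 s = 70.32 h.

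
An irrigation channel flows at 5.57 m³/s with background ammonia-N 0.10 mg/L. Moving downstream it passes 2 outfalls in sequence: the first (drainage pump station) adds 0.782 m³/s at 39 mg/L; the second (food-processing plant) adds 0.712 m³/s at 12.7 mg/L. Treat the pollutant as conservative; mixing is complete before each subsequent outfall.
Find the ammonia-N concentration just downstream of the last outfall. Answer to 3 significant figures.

Outfall 1: combined Q = 6.352 m³/s; C = (5.570·0.1000 + 0.7820·39.00)/6.352 = 4.889 mg/L.
Outfall 2: combined Q = 7.064 m³/s; C = (6.352·4.889 + 0.7120·12.70)/7.064 = 5.676 mg/L.

5.68 mg/L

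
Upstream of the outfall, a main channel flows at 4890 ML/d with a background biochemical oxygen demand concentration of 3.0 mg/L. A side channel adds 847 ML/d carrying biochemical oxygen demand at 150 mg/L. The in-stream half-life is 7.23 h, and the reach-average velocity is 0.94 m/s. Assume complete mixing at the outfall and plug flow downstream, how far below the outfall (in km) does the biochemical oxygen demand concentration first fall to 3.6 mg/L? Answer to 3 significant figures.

Mixed concentration C = ΣQC/ΣQ = (4890·3.000 + 847.0·150.0) / 5737 = 141700/5737 = 24.70 mg/L.
Half-life 7.23 h → k = ln 2 / 7.23 = 0.09587 h⁻¹ = 2.301 d⁻¹.
Set 24.70·exp(−k·t) = 3.6 → t = ln(24.70/3.6)/k = 72320 s = 20.09 h.
Distance = v·t = 0.94·72320 = 67980 m = 67.98 km.

68.0 km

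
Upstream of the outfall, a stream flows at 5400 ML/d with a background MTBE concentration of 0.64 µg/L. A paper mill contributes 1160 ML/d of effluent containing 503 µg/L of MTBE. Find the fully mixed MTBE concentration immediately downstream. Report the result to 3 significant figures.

Flow-weighted average: C = (5400·0.6400 + 1160·503.0) / 6560 = 586900/6560 = 89.47 µg/L.

89.5 µg/L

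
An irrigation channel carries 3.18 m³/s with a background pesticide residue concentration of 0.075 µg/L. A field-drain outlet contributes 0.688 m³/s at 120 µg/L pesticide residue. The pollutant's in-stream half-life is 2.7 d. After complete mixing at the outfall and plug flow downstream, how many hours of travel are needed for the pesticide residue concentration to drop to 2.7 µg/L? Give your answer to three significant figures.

194 h

Mixed concentration C = ΣQC/ΣQ = (3.180·0.07500 + 0.6880·120.0) / 3.868 = 82.80/3.868 = 21.41 µg/L.
Half-life 2.7 d → k = ln 2 / 2.7 = 0.2567 d⁻¹.
21.41·exp(−k·t) = 2.7 → t = ln(21.41/2.7)/k = 696800 s = 193.6 h.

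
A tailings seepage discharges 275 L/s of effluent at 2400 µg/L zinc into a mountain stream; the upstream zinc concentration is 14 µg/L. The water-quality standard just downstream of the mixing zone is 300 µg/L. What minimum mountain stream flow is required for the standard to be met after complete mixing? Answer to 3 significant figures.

2020 L/s

Set C_mix = 300: (Q·14.00 + 275.0·2400) / (Q + 275.0) = 300
→ Q = 275.0·(2400 − 300)/(300 − 14.00) = 2019 L/s.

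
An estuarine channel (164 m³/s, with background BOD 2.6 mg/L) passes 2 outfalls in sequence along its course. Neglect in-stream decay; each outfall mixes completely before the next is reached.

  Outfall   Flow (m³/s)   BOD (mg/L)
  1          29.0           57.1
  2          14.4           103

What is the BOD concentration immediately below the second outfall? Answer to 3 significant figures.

17.2 mg/L

Below outfall 1: Q → 193.0 m³/s, C = (164.0·2.600 + 29.00·57.10)/193.0 = 10.79 mg/L.
Below outfall 2: Q → 207.4 m³/s, C = (193.0·10.79 + 14.40·103.0)/207.4 = 17.19 mg/L.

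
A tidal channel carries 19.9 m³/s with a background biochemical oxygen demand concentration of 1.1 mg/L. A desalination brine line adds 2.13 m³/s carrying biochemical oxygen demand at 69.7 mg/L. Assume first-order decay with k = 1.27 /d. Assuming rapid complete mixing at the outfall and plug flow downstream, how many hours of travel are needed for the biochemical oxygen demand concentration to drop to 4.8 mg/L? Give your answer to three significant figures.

Mixed concentration C = ΣQC/ΣQ = (19.90·1.100 + 2.130·69.70) / 22.03 = 170.4/22.03 = 7.733 mg/L.
7.733·exp(−k·t) = 4.8 → t = ln(7.733/4.8)/k = 32440 s = 9.011 h.

9.01 h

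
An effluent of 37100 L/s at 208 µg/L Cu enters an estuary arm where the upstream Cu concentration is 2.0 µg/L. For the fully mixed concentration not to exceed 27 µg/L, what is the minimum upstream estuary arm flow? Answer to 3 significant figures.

269000 L/s

Set C_mix = 27: (Q·2.000 + 37100·208.0) / (Q + 37100) = 27
→ Q = 37100·(208.0 − 27)/(27 − 2.000) = 268600 L/s.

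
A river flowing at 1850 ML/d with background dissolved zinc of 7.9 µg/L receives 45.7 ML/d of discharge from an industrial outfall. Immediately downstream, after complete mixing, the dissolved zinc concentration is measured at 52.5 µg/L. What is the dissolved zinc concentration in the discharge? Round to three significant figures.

Mass balance: 1850·7.900 + 45.70·Cₑ = 1896·52.50
→ Cₑ = (1896·52.50 − 1850·7.900) / 45.70 = 1858 µg/L.

1860 µg/L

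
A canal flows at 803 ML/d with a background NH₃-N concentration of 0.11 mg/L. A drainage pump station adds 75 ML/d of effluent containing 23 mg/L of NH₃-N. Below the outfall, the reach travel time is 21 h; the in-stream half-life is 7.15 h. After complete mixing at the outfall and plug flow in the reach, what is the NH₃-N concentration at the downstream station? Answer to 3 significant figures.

After mixing, C = (803.0·0.1100 + 75.00·23.00) / 878.0 = 1813/878.0 = 2.065 mg/L.
Half-life 7.15 h → k = ln 2 / 7.15 = 0.09694 h⁻¹ = 2.327 d⁻¹.
After decay, C = 2.065 × e^(−kt) = 2.065 × 0.1306 = 0.2697 mg/L.

0.270 mg/L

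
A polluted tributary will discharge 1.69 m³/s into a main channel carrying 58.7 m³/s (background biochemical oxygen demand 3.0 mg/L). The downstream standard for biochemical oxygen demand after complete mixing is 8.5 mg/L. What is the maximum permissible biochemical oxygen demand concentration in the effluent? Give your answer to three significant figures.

200 mg/L

At the limit, (Qr·Cr + Qe·Cₑ)/(Qr + Qe) = 8.5:
Cₑ = (60.39·8.5 − 58.70·3.000) / 1.690 = 199.5 mg/L.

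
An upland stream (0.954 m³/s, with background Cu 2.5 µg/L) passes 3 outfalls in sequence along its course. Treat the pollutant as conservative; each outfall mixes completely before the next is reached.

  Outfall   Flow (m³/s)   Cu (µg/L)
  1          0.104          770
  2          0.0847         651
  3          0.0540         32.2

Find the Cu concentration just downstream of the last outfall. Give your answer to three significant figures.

Outfall 1: combined Q = 1.058 m³/s; C = (0.9540·2.500 + 0.1040·770.0)/1.058 = 77.94 µg/L.
Outfall 2: combined Q = 1.143 m³/s; C = (1.058·77.94 + 0.08470·651.0)/1.143 = 120.4 µg/L.
Outfall 3: combined Q = 1.197 m³/s; C = (1.143·120.4 + 0.05400·32.20)/1.197 = 116.4 µg/L.

116 µg/L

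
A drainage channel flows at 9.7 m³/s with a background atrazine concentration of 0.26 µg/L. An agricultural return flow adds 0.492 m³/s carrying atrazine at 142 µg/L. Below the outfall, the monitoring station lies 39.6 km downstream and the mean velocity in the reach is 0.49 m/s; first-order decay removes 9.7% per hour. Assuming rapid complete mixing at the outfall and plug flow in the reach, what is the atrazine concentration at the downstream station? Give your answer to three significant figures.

0.719 µg/L

Conservation of mass: C = (9.700·0.2600 + 0.4920·142.0) / 10.19 = 72.39/10.19 = 7.102 µg/L.
Travel time t = 39.6·1000 / 0.49 = 80820 s = 22.45 h.
9.7%/h lost → k = −ln(1 − 0.097) = 0.1020 h⁻¹.
After decay, C = 7.102 × e^(−kt) = 7.102 × 0.1012 = 0.7188 µg/L.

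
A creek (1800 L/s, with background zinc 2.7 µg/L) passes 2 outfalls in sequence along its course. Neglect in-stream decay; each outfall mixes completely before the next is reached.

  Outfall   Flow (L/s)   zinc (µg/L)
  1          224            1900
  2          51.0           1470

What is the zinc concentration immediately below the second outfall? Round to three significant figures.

244 µg/L

After outfall 1: Q = 1800 + 224.0 = 2024 L/s; C = (1800·2.700 + 224.0·1900)/2024 = 212.7 µg/L.
After outfall 2: Q = 2024 + 51.00 = 2075 L/s; C = (2024·212.7 + 51.00·1470)/2075 = 243.6 µg/L.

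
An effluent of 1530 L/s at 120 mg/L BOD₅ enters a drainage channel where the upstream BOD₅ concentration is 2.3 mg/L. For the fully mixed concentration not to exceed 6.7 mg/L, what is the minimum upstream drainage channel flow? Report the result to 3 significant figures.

39400 L/s

Set C_mix = 6.7: (Q·2.300 + 1530·120.0) / (Q + 1530) = 6.7
→ Q = 1530·(120.0 − 6.7)/(6.7 − 2.300) = 39400 L/s.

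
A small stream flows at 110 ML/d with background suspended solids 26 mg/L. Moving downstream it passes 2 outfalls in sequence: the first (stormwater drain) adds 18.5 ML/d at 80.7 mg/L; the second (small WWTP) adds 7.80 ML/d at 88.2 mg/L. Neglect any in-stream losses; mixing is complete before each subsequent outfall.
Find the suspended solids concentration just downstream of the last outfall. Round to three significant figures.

37.0 mg/L

Outfall 1: combined Q = 128.5 ML/d; C = (110.0·26.00 + 18.50·80.70)/128.5 = 33.88 mg/L.
Outfall 2: combined Q = 136.3 ML/d; C = (128.5·33.88 + 7.800·88.20)/136.3 = 36.98 mg/L.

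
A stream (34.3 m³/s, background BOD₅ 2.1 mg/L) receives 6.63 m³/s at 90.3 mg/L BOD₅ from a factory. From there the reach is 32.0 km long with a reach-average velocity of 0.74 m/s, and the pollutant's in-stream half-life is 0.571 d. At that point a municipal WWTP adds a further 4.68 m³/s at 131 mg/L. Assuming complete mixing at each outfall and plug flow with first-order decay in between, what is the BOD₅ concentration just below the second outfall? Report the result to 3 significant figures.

After mixing, C = (34.30·2.100 + 6.630·90.30) / 40.93 = 670.7/40.93 = 16.39 mg/L; combined flow 40.93 m³/s.
Travel time t = 32.0·1000 / 0.74 = 43240 s = 12.01 h.
Half-life 0.571 d → k = ln 2 / 0.571 = 1.214 d⁻¹.
Decay over the reach: 16.39·exp(−kt) = 16.39·0.5447 = 8.926 mg/L.
At the second outfall, C = (40.93·8.926 + 4.680·131.0) / (40.93 + 4.680) = 21.45 mg/L.

21.5 mg/L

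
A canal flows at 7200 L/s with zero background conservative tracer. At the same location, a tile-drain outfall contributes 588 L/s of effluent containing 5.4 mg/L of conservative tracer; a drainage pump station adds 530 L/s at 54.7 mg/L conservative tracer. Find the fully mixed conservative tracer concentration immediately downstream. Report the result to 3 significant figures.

3.87 mg/L

Mass balance: C = (7200·0 + 588.0·5.400 + 530.0·54.70) / 8318 = 32170/8318 = 3.867 mg/L.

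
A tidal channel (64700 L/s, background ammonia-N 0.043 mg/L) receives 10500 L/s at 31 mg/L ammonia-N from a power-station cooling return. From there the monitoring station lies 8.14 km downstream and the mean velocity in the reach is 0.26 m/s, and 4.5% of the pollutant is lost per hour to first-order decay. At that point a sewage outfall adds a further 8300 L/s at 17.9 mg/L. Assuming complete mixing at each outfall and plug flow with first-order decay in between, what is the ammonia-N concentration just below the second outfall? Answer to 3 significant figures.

4.41 mg/L

Flow-weighted average: C = (64700·0.04300 + 10500·31.00) / 75200 = 328300/75200 = 4.365 mg/L; combined flow 75200 L/s.
Travel time t = 8.14·1000 / 0.26 = 31310 s = 8.697 h.
4.5%/h lost → k = −ln(1 − 0.045) = 0.04604 h⁻¹.
Applying C = C₀e^(−kt): 4.365 × 0.6700 = 2.925 mg/L.
At the second outfall, C = (75200·2.925 + 8300·17.90) / (75200 + 8300) = 4.414 mg/L.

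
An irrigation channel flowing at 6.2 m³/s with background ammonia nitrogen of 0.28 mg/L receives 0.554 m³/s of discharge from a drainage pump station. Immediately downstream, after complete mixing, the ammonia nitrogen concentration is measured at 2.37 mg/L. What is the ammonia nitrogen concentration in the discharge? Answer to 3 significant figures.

Mass balance: 6.200·0.2800 + 0.5540·Cₑ = 6.754·2.370
→ Cₑ = (6.754·2.370 − 6.200·0.2800) / 0.5540 = 25.76 mg/L.

25.8 mg/L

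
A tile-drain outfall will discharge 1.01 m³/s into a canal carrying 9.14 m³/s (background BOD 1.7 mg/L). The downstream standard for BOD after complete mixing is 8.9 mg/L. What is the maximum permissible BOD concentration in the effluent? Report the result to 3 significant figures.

At the limit, (Qr·Cr + Qe·Cₑ)/(Qr + Qe) = 8.9:
Cₑ = (10.15·8.9 − 9.140·1.700) / 1.010 = 74.06 mg/L.

74.1 mg/L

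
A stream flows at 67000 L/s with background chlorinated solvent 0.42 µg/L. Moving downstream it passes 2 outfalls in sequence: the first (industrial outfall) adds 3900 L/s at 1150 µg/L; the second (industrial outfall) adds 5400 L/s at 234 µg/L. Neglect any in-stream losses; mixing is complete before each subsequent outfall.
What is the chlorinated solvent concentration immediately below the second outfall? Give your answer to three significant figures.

75.7 µg/L

Below outfall 1: Q → 70900 L/s, C = (67000·0.4200 + 3900·1150)/70900 = 63.66 µg/L.
Below outfall 2: Q → 76300 L/s, C = (70900·63.66 + 5400·234.0)/76300 = 75.71 µg/L.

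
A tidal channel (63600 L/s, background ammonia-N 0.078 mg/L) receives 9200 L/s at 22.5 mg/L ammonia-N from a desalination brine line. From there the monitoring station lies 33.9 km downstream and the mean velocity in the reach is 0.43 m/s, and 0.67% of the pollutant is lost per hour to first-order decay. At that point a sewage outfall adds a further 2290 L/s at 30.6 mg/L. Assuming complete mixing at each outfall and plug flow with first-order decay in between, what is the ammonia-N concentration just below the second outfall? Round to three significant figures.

3.37 mg/L

After mixing, C = (63600·0.07800 + 9200·22.50) / 72800 = 212000/72800 = 2.912 mg/L; combined flow 72800 L/s.
Travel time t = 33.9·1000 / 0.43 = 78840 s = 21.90 h.
0.67%/h lost → k = −ln(1 − 0.0067) = 0.006723 h⁻¹.
After decay, C = 2.912 × e^(−kt) = 2.912 × 0.8631 = 2.513 mg/L.
Second outfall: C = (72800·2.513 + 2290·30.60)/75090 = 3.370 mg/L.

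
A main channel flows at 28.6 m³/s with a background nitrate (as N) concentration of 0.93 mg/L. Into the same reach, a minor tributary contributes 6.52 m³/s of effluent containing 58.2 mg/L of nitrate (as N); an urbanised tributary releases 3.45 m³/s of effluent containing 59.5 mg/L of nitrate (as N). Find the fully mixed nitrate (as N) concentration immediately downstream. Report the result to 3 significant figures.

Mass balance: C = (28.60·0.9300 + 6.520·58.20 + 3.450·59.50) / 38.57 = 611.3/38.57 = 15.85 mg/L.

15.9 mg/L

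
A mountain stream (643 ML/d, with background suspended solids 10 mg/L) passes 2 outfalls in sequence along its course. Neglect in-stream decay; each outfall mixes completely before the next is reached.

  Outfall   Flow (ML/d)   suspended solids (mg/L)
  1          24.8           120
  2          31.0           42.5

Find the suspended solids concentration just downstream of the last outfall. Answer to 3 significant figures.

15.3 mg/L

After outfall 1: Q = 643.0 + 24.80 = 667.8 ML/d; C = (643.0·10.00 + 24.80·120.0)/667.8 = 14.09 mg/L.
After outfall 2: Q = 667.8 + 31.00 = 698.8 ML/d; C = (667.8·14.09 + 31.00·42.50)/698.8 = 15.35 mg/L.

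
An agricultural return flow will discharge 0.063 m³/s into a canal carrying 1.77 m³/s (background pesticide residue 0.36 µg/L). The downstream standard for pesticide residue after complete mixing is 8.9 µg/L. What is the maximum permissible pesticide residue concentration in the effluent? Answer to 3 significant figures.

At the limit, (Qr·Cr + Qe·Cₑ)/(Qr + Qe) = 8.9:
Cₑ = (1.833·8.9 − 1.770·0.3600) / 0.06300 = 248.8 µg/L.

249 µg/L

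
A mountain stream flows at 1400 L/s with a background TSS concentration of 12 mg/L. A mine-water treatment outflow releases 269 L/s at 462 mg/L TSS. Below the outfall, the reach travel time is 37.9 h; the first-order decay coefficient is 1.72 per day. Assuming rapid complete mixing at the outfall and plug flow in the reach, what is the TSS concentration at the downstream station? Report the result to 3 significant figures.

Conservation of mass: C = (1400·12.00 + 269.0·462.0) / 1669 = 141100/1669 = 84.53 mg/L.
Applying C = C₀e^(−kt): 84.53 × 0.06613 = 5.590 mg/L.

5.59 mg/L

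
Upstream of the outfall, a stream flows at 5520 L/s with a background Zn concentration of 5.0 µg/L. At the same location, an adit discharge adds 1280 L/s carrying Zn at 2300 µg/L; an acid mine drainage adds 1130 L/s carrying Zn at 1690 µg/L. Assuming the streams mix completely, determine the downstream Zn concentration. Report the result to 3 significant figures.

Mass balance: C = (5520·5.000 + 1280·2300 + 1130·1690) / 7930 = 4881000/7930 = 615.5 µg/L.

616 µg/L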